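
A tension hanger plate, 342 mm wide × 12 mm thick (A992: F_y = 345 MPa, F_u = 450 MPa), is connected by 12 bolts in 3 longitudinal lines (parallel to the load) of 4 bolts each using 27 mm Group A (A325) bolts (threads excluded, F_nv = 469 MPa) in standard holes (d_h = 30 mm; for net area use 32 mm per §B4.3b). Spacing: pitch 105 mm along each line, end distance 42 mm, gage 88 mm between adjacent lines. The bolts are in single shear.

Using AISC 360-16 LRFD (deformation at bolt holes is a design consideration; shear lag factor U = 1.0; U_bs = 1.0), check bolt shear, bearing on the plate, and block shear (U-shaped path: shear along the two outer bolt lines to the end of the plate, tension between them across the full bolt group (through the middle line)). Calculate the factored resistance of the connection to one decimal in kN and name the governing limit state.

1644.3 kN (block shear governs)

Bolt shear: A_b = π(27)²/4 = 572.56 mm². φR_n = 0.75 × 469 × 572.56 × 12 × 1 = 2416.8 kN.
Bearing (12 mm plate, F_u = 450 MPa): end bolts L_c = 42 − 30/2 = 27, R_n = min(1.2×27×12×450, 2.4×27×12×450) = 174.96 kN/bolt; interior L_c = 105 − 30 = 75, R_n = 349.92 kN/bolt. φR_n = 0.75 × (3×174.96 + 9×349.92) = 2755.6 kN.
Block shear: shear path 2×[42+3×105] = 2×357 mm, A_gv = 8568, A_nv = 2×(357 − 3.5×32)×12 = 5880 mm²; tension across gage: (176 − 2×32)×12 = 1344 mm². R_n = min(0.6×450×5880, 0.6×345×8568) + 1.0×450×1344 = min(1587.6, 1773.6) + 604.8 = 2192.4 kN. φR_n = 0.75 × 2192.4 = 1644.3 kN.
Governing: min(2416.8, 2755.6, 1644.3) = 1644.3 kN → block shear.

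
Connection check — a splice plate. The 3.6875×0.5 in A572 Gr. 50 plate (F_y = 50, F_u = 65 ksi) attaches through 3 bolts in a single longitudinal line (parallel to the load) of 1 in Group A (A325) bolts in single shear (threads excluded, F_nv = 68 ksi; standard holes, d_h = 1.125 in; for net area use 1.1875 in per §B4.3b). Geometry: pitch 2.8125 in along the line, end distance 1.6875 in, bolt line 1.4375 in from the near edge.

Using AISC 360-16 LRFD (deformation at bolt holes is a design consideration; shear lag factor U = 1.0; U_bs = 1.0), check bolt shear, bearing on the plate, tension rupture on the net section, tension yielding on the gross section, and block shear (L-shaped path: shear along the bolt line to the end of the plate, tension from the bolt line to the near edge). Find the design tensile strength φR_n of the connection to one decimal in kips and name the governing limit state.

60.9 kips (net-section rupture governs)

Bolt shear: A_b = π(1)²/4 = 0.7854 in². φR_n = 0.75 × 68 × 0.7854 × 3 × 1 = 120.2 kips.
Bearing (0.5 in plate, F_u = 65 ksi): end bolts L_c = 1.6875 − 1.125/2 = 1.125, R_n = min(1.2×1.125×0.5×65, 2.4×1×0.5×65) = 43.875 kips/bolt; interior L_c = 2.8125 − 1.125 = 1.6875, R_n = 65.813 kips/bolt. φR_n = 0.75 × (1×43.875 + 2×65.813) = 131.6 kips.
Tension rupture (net): A_n = (3.6875 − 1×1.1875)×0.5 = 1.25 in² (U = 1.0, A_e = A_n). φR_n = 0.75 × 65 × 1.25 = 60.9 kips.
Tension yield (gross): A_g = 3.6875×0.5 = 1.8438 in². φR_n = 0.90 × 50 × 1.8438 = 83.0 kips.
Block shear: shear path 1×[1.6875+2×2.8125] = 1×7.3125 in, A_gv = 3.6563, A_nv = 1×(7.3125 − 2.5×1.1875)×0.5 = 2.1719 in²; tension to near edge: (1.4375 − 0.5×1.1875)×0.5 = 0.42188 in². R_n = min(0.6×65×2.1719, 0.6×50×3.6563) + 1.0×65×0.42188 = min(84.704, 109.69) + 27.422 = 112.13 kips. φR_n = 0.75 × 112.13 = 84.1 kips.
Governing: min(120.2, 131.6, 60.9, 83.0, 84.1) = 60.9 kips → net-section rupture.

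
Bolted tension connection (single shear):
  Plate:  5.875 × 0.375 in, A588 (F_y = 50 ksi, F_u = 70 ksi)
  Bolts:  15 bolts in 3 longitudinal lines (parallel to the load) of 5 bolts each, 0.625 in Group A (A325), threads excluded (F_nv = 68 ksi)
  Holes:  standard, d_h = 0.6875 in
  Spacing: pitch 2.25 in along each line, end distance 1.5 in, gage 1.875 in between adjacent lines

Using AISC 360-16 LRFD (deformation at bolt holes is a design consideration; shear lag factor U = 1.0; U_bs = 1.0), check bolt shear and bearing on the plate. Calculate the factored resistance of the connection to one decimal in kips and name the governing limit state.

234.7 kips (bolt shear governs)

Bolt shear: A_b = π(0.625)²/4 = 0.3068 in². φR_n = 0.75 × 68 × 0.3068 × 15 × 1 = 234.7 kips.
Bearing (0.375 in plate, F_u = 70 ksi): end bolts L_c = 1.5 − 0.6875/2 = 1.15625, R_n = min(1.2×1.15625×0.375×70, 2.4×0.625×0.375×70) = 36.422 kips/bolt; interior L_c = 2.25 − 0.6875 = 1.5625, R_n = 39.375 kips/bolt. φR_n = 0.75 × (3×36.422 + 12×39.375) = 436.3 kips.
Governing: min(234.7, 436.3) = 234.7 kips → bolt shear.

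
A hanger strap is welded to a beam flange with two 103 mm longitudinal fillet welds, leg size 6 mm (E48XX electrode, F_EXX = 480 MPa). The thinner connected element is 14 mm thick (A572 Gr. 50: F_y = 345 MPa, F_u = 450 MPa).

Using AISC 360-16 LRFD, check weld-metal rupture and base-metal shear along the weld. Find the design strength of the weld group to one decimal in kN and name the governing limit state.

188.8 kN (weld metal governs)

Weld metal: throat = 0.707×6 = 4.242 mm, L = 2×103 = 206 mm. φR_n = 0.75 × 0.6 × 480 × 4.242 × 206 = 188.8 kN.
Base metal shear (14 mm plate): yield φR_n = 1.0×0.6×345×14×206 = 597.0 kN; rupture φR_n = 0.75×0.6×450×14×206 = 584.0 kN; take 584.0 kN (rupture).
Governing: min(188.8, 584.0) = 188.8 kN → weld metal.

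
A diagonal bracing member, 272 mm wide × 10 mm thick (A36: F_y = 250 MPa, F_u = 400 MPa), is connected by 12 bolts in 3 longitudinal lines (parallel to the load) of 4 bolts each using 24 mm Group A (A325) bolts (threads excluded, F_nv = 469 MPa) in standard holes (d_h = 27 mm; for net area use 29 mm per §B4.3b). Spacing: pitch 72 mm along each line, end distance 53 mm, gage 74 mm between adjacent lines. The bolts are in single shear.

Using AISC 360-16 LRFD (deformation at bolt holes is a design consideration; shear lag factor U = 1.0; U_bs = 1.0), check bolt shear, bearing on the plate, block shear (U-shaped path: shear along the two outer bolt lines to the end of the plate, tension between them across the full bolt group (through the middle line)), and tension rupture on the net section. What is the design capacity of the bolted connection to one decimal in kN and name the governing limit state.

555.0 kN (net-section rupture governs)

Bolt shear: A_b = π(24)²/4 = 452.39 mm². φR_n = 0.75 × 469 × 452.39 × 12 × 1 = 1909.5 kN.
Bearing (10 mm plate, F_u = 400 MPa): end bolts L_c = 53 − 27/2 = 39.5, R_n = min(1.2×39.5×10×400, 2.4×24×10×400) = 189.6 kN/bolt; interior L_c = 72 − 27 = 45, R_n = 216 kN/bolt. φR_n = 0.75 × (3×189.6 + 9×216) = 1884.6 kN.
Block shear: shear path 2×[53+3×72] = 2×269 mm, A_gv = 5380, A_nv = 2×(269 − 3.5×29)×10 = 3350 mm²; tension across gage: (148 − 2×29)×10 = 900 mm². R_n = min(0.6×400×3350, 0.6×250×5380) + 1.0×400×900 = min(804, 807) + 360 = 1164 kN. φR_n = 0.75 × 1164 = 873.0 kN.
Tension rupture (net): A_n = (272 − 3×29)×10 = 1850 mm² (U = 1.0, A_e = A_n). φR_n = 0.75 × 400 × 1850 = 555.0 kN.
Governing: min(1909.5, 1884.6, 873.0, 555.0) = 555.0 kN → net-section rupture.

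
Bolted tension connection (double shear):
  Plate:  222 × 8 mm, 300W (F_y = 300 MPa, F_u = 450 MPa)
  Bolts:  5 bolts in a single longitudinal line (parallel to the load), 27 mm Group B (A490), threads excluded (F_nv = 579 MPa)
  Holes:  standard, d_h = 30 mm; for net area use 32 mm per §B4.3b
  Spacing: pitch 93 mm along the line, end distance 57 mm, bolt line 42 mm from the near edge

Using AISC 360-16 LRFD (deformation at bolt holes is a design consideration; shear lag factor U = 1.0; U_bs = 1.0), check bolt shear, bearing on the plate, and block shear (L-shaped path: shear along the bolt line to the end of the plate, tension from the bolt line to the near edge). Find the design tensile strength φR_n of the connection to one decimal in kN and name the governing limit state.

531.9 kN (block shear governs)

Bolt shear: A_b = π(27)²/4 = 572.56 mm². φR_n = 0.75 × 579 × 572.56 × 5 × 2 = 2486.3 kN.
Bearing (8 mm plate, F_u = 450 MPa): end bolts L_c = 57 − 30/2 = 42, R_n = min(1.2×42×8×450, 2.4×27×8×450) = 181.44 kN/bolt; interior L_c = 93 − 30 = 63, R_n = 233.28 kN/bolt. φR_n = 0.75 × (1×181.44 + 4×233.28) = 835.9 kN.
Block shear: shear path 1×[57+4×93] = 1×429 mm, A_gv = 3432, A_nv = 1×(429 − 4.5×32)×8 = 2280 mm²; tension to near edge: (42 − 0.5×32)×8 = 208 mm². R_n = min(0.6×450×2280, 0.6×300×3432) + 1.0×450×208 = min(615.6, 617.76) + 93.6 = 709.2 kN. φR_n = 0.75 × 709.2 = 531.9 kN.
Governing: min(2486.3, 835.9, 531.9) = 531.9 kN → block shear.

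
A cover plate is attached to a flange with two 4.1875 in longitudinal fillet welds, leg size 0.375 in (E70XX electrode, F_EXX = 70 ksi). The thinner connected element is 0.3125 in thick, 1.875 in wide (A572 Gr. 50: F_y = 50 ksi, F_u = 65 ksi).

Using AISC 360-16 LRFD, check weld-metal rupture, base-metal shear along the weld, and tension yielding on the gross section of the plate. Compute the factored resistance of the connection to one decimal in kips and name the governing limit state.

Weld metal: throat = 0.707×0.375 = 0.26513 in, L = 2×4.1875 = 8.375 in. φR_n = 0.75 × 0.6 × 70 × 0.26513 × 8.375 = 69.9 kips.
Base metal shear (0.3125 in plate): yield φR_n = 1.0×0.6×50×0.3125×8.375 = 78.5 kips; rupture φR_n = 0.75×0.6×65×0.3125×8.375 = 76.6 kips; take 76.6 kips (rupture).
Tension yield (gross): A_g = 1.875×0.3125 = 0.58594 in². φR_n = 0.90 × 50 × 0.58594 = 26.4 kips.
Governing: min(69.9, 76.6, 26.4) = 26.4 kips → gross-section yield.

26.4 kips (gross-section yield governs)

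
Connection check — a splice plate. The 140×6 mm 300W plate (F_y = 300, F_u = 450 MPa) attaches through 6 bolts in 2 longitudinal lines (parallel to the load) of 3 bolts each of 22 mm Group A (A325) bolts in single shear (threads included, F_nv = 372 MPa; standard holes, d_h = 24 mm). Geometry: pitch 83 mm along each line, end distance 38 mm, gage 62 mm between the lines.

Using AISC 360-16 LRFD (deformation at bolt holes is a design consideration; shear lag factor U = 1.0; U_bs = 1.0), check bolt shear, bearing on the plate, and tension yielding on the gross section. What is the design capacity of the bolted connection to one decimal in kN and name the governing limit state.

Bolt shear: A_b = π(22)²/4 = 380.13 mm². φR_n = 0.75 × 372 × 380.13 × 6 × 1 = 636.3 kN.
Bearing (6 mm plate, F_u = 450 MPa): end bolts L_c = 38 − 24/2 = 26, R_n = min(1.2×26×6×450, 2.4×22×6×450) = 84.24 kN/bolt; interior L_c = 83 − 24 = 59, R_n = 142.56 kN/bolt. φR_n = 0.75 × (2×84.24 + 4×142.56) = 554.0 kN.
Tension yield (gross): A_g = 140×6 = 840 mm². φR_n = 0.90 × 300 × 840 = 226.8 kN.
Governing: min(636.3, 554.0, 226.8) = 226.8 kN → gross-section yield.

226.8 kN (gross-section yield governs)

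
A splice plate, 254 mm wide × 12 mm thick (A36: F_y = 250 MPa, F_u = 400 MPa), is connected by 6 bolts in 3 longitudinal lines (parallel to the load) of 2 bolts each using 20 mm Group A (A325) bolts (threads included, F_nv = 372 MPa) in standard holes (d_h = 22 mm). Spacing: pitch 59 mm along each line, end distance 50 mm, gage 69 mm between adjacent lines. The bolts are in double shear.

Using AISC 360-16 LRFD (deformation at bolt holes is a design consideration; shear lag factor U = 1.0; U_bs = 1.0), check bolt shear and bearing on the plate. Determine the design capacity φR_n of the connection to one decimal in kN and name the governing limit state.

985.0 kN (bearing governs)

Bolt shear: A_b = π(20)²/4 = 314.16 mm². φR_n = 0.75 × 372 × 314.16 × 6 × 2 = 1051.8 kN.
Bearing (12 mm plate, F_u = 400 MPa): end bolts L_c = 50 − 22/2 = 39, R_n = min(1.2×39×12×400, 2.4×20×12×400) = 224.64 kN/bolt; interior L_c = 59 − 22 = 37, R_n = 213.12 kN/bolt. φR_n = 0.75 × (3×224.64 + 3×213.12) = 985.0 kN.
Governing: min(1051.8, 985.0) = 985.0 kN → bearing.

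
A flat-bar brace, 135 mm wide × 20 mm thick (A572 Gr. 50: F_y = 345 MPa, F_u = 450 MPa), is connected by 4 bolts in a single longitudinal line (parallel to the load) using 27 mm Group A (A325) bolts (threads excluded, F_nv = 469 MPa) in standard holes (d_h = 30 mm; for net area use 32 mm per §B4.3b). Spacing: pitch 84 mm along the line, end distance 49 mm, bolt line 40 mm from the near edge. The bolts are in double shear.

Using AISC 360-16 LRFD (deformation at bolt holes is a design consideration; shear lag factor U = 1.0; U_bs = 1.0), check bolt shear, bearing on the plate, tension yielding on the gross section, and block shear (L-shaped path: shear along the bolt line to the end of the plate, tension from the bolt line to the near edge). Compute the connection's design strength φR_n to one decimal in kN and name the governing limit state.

838.4 kN (gross-section yield governs)

Bolt shear: A_b = π(27)²/4 = 572.56 mm². φR_n = 0.75 × 469 × 572.56 × 4 × 2 = 1611.2 kN.
Bearing (20 mm plate, F_u = 450 MPa): end bolts L_c = 49 − 30/2 = 34, R_n = min(1.2×34×20×450, 2.4×27×20×450) = 367.2 kN/bolt; interior L_c = 84 − 30 = 54, R_n = 583.2 kN/bolt. φR_n = 0.75 × (1×367.2 + 3×583.2) = 1587.6 kN.
Tension yield (gross): A_g = 135×20 = 2700 mm². φR_n = 0.90 × 345 × 2700 = 838.4 kN.
Block shear: shear path 1×[49+3×84] = 1×301 mm, A_gv = 6020, A_nv = 1×(301 − 3.5×32)×20 = 3780 mm²; tension to near edge: (40 − 0.5×32)×20 = 480 mm². R_n = min(0.6×450×3780, 0.6×345×6020) + 1.0×450×480 = min(1020.6, 1246.1) + 216 = 1236.6 kN. φR_n = 0.75 × 1236.6 = 927.5 kN.
Governing: min(1611.2, 1587.6, 838.4, 927.5) = 838.4 kN → gross-section yield.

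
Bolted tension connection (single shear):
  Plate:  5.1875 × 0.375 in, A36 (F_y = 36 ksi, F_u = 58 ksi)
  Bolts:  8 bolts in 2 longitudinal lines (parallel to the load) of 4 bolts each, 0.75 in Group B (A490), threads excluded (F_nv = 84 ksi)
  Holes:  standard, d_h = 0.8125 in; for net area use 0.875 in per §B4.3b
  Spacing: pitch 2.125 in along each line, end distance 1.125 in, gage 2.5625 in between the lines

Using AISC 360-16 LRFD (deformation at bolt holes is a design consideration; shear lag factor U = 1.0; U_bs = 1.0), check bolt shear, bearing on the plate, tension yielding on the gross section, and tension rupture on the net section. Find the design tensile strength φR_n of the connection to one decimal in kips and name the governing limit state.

Bolt shear: A_b = π(0.75)²/4 = 0.44179 in². φR_n = 0.75 × 84 × 0.44179 × 8 × 1 = 222.7 kips.
Bearing (0.375 in plate, F_u = 58 ksi): end bolts L_c = 1.125 − 0.8125/2 = 0.71875, R_n = min(1.2×0.71875×0.375×58, 2.4×0.75×0.375×58) = 18.759 kips/bolt; interior L_c = 2.125 − 0.8125 = 1.3125, R_n = 34.256 kips/bolt. φR_n = 0.75 × (2×18.759 + 6×34.256) = 182.3 kips.
Tension yield (gross): A_g = 5.1875×0.375 = 1.9453 in². φR_n = 0.90 × 36 × 1.9453 = 63.0 kips.
Tension rupture (net): A_n = (5.1875 − 2×0.875)×0.375 = 1.2891 in² (U = 1.0, A_e = A_n). φR_n = 0.75 × 58 × 1.2891 = 56.1 kips.
Governing: min(222.7, 182.3, 63.0, 56.1) = 56.1 kips → net-section rupture.

56.1 kips (net-section rupture governs)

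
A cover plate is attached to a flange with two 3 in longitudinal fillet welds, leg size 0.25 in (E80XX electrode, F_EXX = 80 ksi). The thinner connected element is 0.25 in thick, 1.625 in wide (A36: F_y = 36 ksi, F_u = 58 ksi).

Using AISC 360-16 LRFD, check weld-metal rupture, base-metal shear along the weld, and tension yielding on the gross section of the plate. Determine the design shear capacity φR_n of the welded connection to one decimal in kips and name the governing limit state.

13.2 kips (gross-section yield governs)

Weld metal: throat = 0.707×0.25 = 0.17675 in, L = 2×3 = 6 in. φR_n = 0.75 × 0.6 × 80 × 0.17675 × 6 = 38.2 kips.
Base metal shear (0.25 in plate): yield φR_n = 1.0×0.6×36×0.25×6 = 32.4 kips; rupture φR_n = 0.75×0.6×58×0.25×6 = 39.2 kips; take 32.4 kips (yield).
Tension yield (gross): A_g = 1.625×0.25 = 0.40625 in². φR_n = 0.90 × 36 × 0.40625 = 13.2 kips.
Governing: min(38.2, 32.4, 13.2) = 13.2 kips → gross-section yield.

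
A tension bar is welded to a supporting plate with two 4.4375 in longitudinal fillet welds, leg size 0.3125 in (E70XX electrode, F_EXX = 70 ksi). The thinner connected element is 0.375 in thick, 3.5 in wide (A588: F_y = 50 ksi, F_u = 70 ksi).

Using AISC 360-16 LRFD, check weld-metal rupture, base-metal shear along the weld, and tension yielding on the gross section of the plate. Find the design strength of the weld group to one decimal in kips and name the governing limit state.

Weld metal: throat = 0.707×0.3125 = 0.22094 in, L = 2×4.4375 = 8.875 in. φR_n = 0.75 × 0.6 × 70 × 0.22094 × 8.875 = 61.8 kips.
Base metal shear (0.375 in plate): yield φR_n = 1.0×0.6×50×0.375×8.875 = 99.8 kips; rupture φR_n = 0.75×0.6×70×0.375×8.875 = 104.8 kips; take 99.8 kips (yield).
Tension yield (gross): A_g = 3.5×0.375 = 1.3125 in². φR_n = 0.90 × 50 × 1.3125 = 59.1 kips.
Governing: min(61.8, 99.8, 59.1) = 59.1 kips → gross-section yield.

59.1 kips (gross-section yield governs)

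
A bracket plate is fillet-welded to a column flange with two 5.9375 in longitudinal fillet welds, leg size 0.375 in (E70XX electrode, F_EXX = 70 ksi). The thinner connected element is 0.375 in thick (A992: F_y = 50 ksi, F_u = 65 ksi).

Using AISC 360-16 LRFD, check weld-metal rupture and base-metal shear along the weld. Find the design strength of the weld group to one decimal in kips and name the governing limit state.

Weld metal: throat = 0.707×0.375 = 0.26513 in, L = 2×5.9375 = 11.875 in. φR_n = 0.75 × 0.6 × 70 × 0.26513 × 11.875 = 99.2 kips.
Base metal shear (0.375 in plate): yield φR_n = 1.0×0.6×50×0.375×11.875 = 133.6 kips; rupture φR_n = 0.75×0.6×65×0.375×11.875 = 130.3 kips; take 130.3 kips (rupture).
Governing: min(99.2, 130.3) = 99.2 kips → weld metal.

99.2 kips (weld metal governs)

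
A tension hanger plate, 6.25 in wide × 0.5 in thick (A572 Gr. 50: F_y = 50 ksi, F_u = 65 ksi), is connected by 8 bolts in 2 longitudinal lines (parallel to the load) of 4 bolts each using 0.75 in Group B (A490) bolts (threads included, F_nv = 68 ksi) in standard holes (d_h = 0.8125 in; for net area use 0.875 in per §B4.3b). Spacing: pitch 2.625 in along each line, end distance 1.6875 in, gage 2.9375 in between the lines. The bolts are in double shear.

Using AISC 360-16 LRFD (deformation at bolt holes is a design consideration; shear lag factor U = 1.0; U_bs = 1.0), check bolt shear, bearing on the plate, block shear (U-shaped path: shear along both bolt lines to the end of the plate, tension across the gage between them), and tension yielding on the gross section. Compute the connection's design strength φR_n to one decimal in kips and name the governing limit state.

Bolt shear: A_b = π(0.75)²/4 = 0.44179 in². φR_n = 0.75 × 68 × 0.44179 × 8 × 2 = 360.5 kips.
Bearing (0.5 in plate, F_u = 65 ksi): end bolts L_c = 1.6875 − 0.8125/2 = 1.28125, R_n = min(1.2×1.28125×0.5×65, 2.4×0.75×0.5×65) = 49.969 kips/bolt; interior L_c = 2.625 − 0.8125 = 1.8125, R_n = 58.5 kips/bolt. φR_n = 0.75 × (2×49.969 + 6×58.5) = 338.2 kips.
Block shear: shear path 2×[1.6875+3×2.625] = 2×9.5625 in, A_gv = 9.5625, A_nv = 2×(9.5625 − 3.5×0.875)×0.5 = 6.5 in²; tension across gage: (2.9375 − 1×0.875)×0.5 = 1.0313 in². R_n = min(0.6×65×6.5, 0.6×50×9.5625) + 1.0×65×1.0313 = min(253.5, 286.88) + 67.035 = 320.54 kips. φR_n = 0.75 × 320.54 = 240.4 kips.
Tension yield (gross): A_g = 6.25×0.5 = 3.125 in². φR_n = 0.90 × 50 × 3.125 = 140.6 kips.
Governing: min(360.5, 338.2, 240.4, 140.6) = 140.6 kips → gross-section yield.

140.6 kips (gross-section yield governs)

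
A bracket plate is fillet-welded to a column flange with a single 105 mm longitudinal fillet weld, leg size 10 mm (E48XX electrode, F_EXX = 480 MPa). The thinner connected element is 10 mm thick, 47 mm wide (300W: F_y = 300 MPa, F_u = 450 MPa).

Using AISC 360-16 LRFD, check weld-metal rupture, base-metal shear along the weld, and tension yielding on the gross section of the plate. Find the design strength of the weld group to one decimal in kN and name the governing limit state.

Weld metal: throat = 0.707×10 = 7.07 mm, L = 105 mm. φR_n = 0.75 × 0.6 × 480 × 7.07 × 105 = 160.3 kN.
Base metal shear (10 mm plate): yield φR_n = 1.0×0.6×300×10×105 = 189.0 kN; rupture φR_n = 0.75×0.6×450×10×105 = 212.6 kN; take 189.0 kN (yield).
Tension yield (gross): A_g = 47×10 = 470 mm². φR_n = 0.90 × 300 × 470 = 126.9 kN.
Governing: min(160.3, 189.0, 126.9) = 126.9 kN → gross-section yield.

126.9 kN (gross-section yield governs)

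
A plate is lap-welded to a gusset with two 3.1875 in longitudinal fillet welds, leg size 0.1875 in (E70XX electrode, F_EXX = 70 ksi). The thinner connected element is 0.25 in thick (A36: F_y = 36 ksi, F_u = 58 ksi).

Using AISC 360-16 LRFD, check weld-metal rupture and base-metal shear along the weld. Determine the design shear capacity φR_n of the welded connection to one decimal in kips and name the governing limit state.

Weld metal: throat = 0.707×0.1875 = 0.13256 in, L = 2×3.1875 = 6.375 in. φR_n = 0.75 × 0.6 × 70 × 0.13256 × 6.375 = 26.6 kips.
Base metal shear (0.25 in plate): yield φR_n = 1.0×0.6×36×0.25×6.375 = 34.4 kips; rupture φR_n = 0.75×0.6×58×0.25×6.375 = 41.6 kips; take 34.4 kips (yield).
Governing: min(26.6, 34.4) = 26.6 kips → weld metal.

26.6 kips (weld metal governs)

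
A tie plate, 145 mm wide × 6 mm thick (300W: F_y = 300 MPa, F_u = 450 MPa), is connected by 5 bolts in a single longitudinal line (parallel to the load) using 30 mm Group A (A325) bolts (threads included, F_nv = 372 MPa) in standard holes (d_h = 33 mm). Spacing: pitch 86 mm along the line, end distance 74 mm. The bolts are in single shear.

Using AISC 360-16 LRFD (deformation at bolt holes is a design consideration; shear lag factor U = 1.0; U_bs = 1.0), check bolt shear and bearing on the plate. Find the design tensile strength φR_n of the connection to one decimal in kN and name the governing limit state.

Bolt shear: A_b = π(30)²/4 = 706.86 mm². φR_n = 0.75 × 372 × 706.86 × 5 × 1 = 986.1 kN.
Bearing (6 mm plate, F_u = 450 MPa): end bolts L_c = 74 − 33/2 = 57.5, R_n = min(1.2×57.5×6×450, 2.4×30×6×450) = 186.3 kN/bolt; interior L_c = 86 − 33 = 53, R_n = 171.72 kN/bolt. φR_n = 0.75 × (1×186.3 + 4×171.72) = 654.9 kN.
Governing: min(986.1, 654.9) = 654.9 kN → bearing.

654.9 kN (bearing governs)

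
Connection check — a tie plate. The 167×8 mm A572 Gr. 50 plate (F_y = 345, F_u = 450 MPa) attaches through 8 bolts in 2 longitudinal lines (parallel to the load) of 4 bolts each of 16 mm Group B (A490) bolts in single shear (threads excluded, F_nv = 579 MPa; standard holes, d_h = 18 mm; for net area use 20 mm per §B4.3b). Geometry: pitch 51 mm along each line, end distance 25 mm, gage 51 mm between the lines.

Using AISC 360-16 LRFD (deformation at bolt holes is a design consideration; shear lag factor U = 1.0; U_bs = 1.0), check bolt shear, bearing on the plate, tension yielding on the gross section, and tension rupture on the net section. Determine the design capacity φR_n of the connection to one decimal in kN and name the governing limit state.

342.9 kN (net-section rupture governs)

Bolt shear: A_b = π(16)²/4 = 201.06 mm². φR_n = 0.75 × 579 × 201.06 × 8 × 1 = 698.5 kN.
Bearing (8 mm plate, F_u = 450 MPa): end bolts L_c = 25 − 18/2 = 16, R_n = min(1.2×16×8×450, 2.4×16×8×450) = 69.12 kN/bolt; interior L_c = 51 − 18 = 33, R_n = 138.24 kN/bolt. φR_n = 0.75 × (2×69.12 + 6×138.24) = 725.8 kN.
Tension yield (gross): A_g = 167×8 = 1336 mm². φR_n = 0.90 × 345 × 1336 = 414.8 kN.
Tension rupture (net): A_n = (167 − 2×20)×8 = 1016 mm² (U = 1.0, A_e = A_n). φR_n = 0.75 × 450 × 1016 = 342.9 kN.
Governing: min(698.5, 725.8, 414.8, 342.9) = 342.9 kN → net-section rupture.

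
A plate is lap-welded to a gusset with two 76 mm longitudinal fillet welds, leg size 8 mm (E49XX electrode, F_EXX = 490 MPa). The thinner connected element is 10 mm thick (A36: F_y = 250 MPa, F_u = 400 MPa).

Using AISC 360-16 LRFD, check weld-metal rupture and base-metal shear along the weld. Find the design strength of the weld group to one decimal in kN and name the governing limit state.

Weld metal: throat = 0.707×8 = 5.656 mm, L = 2×76 = 152 mm. φR_n = 0.75 × 0.6 × 490 × 5.656 × 152 = 189.6 kN.
Base metal shear (10 mm plate): yield φR_n = 1.0×0.6×250×10×152 = 228.0 kN; rupture φR_n = 0.75×0.6×400×10×152 = 273.6 kN; take 228.0 kN (yield).
Governing: min(189.6, 228.0) = 189.6 kN → weld metal.

189.6 kN (weld metal governs)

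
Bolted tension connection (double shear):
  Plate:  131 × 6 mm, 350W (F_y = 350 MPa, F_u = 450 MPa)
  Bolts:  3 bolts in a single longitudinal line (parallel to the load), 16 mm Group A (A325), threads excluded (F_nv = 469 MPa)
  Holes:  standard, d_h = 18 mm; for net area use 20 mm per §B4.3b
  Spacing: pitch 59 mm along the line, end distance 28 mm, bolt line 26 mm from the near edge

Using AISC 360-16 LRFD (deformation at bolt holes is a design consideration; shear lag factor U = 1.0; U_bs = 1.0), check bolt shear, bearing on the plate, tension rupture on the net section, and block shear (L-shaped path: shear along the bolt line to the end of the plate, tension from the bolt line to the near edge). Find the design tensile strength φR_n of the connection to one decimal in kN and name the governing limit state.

149.0 kN (block shear governs)

Bolt shear: A_b = π(16)²/4 = 201.06 mm². φR_n = 0.75 × 469 × 201.06 × 3 × 2 = 424.3 kN.
Bearing (6 mm plate, F_u = 450 MPa): end bolts L_c = 28 − 18/2 = 19, R_n = min(1.2×19×6×450, 2.4×16×6×450) = 61.56 kN/bolt; interior L_c = 59 − 18 = 41, R_n = 103.68 kN/bolt. φR_n = 0.75 × (1×61.56 + 2×103.68) = 201.7 kN.
Tension rupture (net): A_n = (131 − 1×20)×6 = 666 mm² (U = 1.0, A_e = A_n). φR_n = 0.75 × 450 × 666 = 224.8 kN.
Block shear: shear path 1×[28+2×59] = 1×146 mm, A_gv = 876, A_nv = 1×(146 − 2.5×20)×6 = 576 mm²; tension to near edge: (26 − 0.5×20)×6 = 96 mm². R_n = min(0.6×450×576, 0.6×350×876) + 1.0×450×96 = min(155.52, 183.96) + 43.2 = 198.72 kN. φR_n = 0.75 × 198.72 = 149.0 kN.
Governing: min(424.3, 201.7, 224.8, 149.0) = 149.0 kN → block shear.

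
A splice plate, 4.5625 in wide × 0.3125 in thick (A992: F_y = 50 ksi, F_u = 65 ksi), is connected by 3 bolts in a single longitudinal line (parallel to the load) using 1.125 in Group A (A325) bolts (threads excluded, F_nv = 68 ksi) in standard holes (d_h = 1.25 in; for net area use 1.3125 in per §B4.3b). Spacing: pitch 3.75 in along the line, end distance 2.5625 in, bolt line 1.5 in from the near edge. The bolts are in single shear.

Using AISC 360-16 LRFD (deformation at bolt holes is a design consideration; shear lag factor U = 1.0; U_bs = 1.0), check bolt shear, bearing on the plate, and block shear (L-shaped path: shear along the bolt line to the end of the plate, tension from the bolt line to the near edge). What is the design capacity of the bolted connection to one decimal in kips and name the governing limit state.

74.8 kips (block shear governs)

Bolt shear: A_b = π(1.125)²/4 = 0.99402 in². φR_n = 0.75 × 68 × 0.99402 × 3 × 1 = 152.1 kips.
Bearing (0.3125 in plate, F_u = 65 ksi): end bolts L_c = 2.5625 − 1.25/2 = 1.9375, R_n = min(1.2×1.9375×0.3125×65, 2.4×1.125×0.3125×65) = 47.227 kips/bolt; interior L_c = 3.75 − 1.25 = 2.5, R_n = 54.844 kips/bolt. φR_n = 0.75 × (1×47.227 + 2×54.844) = 117.7 kips.
Block shear: shear path 1×[2.5625+2×3.75] = 1×10.0625 in, A_gv = 3.1445, A_nv = 1×(10.0625 − 2.5×1.3125)×0.3125 = 2.1191 in²; tension to near edge: (1.5 − 0.5×1.3125)×0.3125 = 0.26367 in². R_n = min(0.6×65×2.1191, 0.6×50×3.1445) + 1.0×65×0.26367 = min(82.645, 94.335) + 17.139 = 99.784 kips. φR_n = 0.75 × 99.784 = 74.8 kips.
Governing: min(152.1, 117.7, 74.8) = 74.8 kips → block shear.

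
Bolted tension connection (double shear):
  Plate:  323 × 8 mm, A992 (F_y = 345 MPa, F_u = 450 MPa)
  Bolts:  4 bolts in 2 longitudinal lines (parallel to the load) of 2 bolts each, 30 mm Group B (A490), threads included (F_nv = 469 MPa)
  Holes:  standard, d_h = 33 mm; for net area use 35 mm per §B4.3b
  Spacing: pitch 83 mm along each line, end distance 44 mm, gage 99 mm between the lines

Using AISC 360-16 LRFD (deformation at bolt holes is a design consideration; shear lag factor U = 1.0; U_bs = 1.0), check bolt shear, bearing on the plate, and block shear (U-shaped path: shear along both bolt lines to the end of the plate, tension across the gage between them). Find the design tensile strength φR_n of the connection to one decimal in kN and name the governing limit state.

414.2 kN (block shear governs)

Bolt shear: A_b = π(30)²/4 = 706.86 mm². φR_n = 0.75 × 469 × 706.86 × 4 × 2 = 1989.1 kN.
Bearing (8 mm plate, F_u = 450 MPa): end bolts L_c = 44 − 33/2 = 27.5, R_n = min(1.2×27.5×8×450, 2.4×30×8×450) = 118.8 kN/bolt; interior L_c = 83 − 33 = 50, R_n = 216 kN/bolt. φR_n = 0.75 × (2×118.8 + 2×216) = 502.2 kN.
Block shear: shear path 2×[44+1×83] = 2×127 mm, A_gv = 2032, A_nv = 2×(127 − 1.5×35)×8 = 1192 mm²; tension across gage: (99 − 1×35)×8 = 512 mm². R_n = min(0.6×450×1192, 0.6×345×2032) + 1.0×450×512 = min(321.84, 420.62) + 230.4 = 552.24 kN. φR_n = 0.75 × 552.24 = 414.2 kN.
Governing: min(1989.1, 502.2, 414.2) = 414.2 kN → block shear.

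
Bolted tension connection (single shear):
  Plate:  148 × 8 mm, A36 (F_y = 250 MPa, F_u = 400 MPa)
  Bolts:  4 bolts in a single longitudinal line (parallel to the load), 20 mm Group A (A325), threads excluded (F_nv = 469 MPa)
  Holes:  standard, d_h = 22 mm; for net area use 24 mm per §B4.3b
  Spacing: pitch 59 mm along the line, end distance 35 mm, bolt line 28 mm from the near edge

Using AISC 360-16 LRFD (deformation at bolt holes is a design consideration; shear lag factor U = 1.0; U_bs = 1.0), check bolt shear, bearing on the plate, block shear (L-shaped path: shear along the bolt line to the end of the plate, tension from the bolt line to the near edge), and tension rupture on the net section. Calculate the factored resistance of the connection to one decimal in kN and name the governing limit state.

Bolt shear: A_b = π(20)²/4 = 314.16 mm². φR_n = 0.75 × 469 × 314.16 × 4 × 1 = 442.0 kN.
Bearing (8 mm plate, F_u = 400 MPa): end bolts L_c = 35 − 22/2 = 24, R_n = min(1.2×24×8×400, 2.4×20×8×400) = 92.16 kN/bolt; interior L_c = 59 − 22 = 37, R_n = 142.08 kN/bolt. φR_n = 0.75 × (1×92.16 + 3×142.08) = 388.8 kN.
Block shear: shear path 1×[35+3×59] = 1×212 mm, A_gv = 1696, A_nv = 1×(212 − 3.5×24)×8 = 1024 mm²; tension to near edge: (28 − 0.5×24)×8 = 128 mm². R_n = min(0.6×400×1024, 0.6×250×1696) + 1.0×400×128 = min(245.76, 254.4) + 51.2 = 296.96 kN. φR_n = 0.75 × 296.96 = 222.7 kN.
Tension rupture (net): A_n = (148 − 1×24)×8 = 992 mm² (U = 1.0, A_e = A_n). φR_n = 0.75 × 400 × 992 = 297.6 kN.
Governing: min(442.0, 388.8, 222.7, 297.6) = 222.7 kN → block shear.

222.7 kN (block shear governs)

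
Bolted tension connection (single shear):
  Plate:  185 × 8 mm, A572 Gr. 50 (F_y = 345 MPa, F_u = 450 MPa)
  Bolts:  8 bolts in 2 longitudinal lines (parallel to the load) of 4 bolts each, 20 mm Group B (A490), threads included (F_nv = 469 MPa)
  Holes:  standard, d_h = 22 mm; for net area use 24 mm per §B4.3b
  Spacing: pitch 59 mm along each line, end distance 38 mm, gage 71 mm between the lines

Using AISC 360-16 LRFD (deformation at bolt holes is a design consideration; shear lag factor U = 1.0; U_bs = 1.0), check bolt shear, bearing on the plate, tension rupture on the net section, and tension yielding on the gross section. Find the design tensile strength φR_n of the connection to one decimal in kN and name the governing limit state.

369.9 kN (net-section rupture governs)

Bolt shear: A_b = π(20)²/4 = 314.16 mm². φR_n = 0.75 × 469 × 314.16 × 8 × 1 = 884.0 kN.
Bearing (8 mm plate, F_u = 450 MPa): end bolts L_c = 38 − 22/2 = 27, R_n = min(1.2×27×8×450, 2.4×20×8×450) = 116.64 kN/bolt; interior L_c = 59 − 22 = 37, R_n = 159.84 kN/bolt. φR_n = 0.75 × (2×116.64 + 6×159.84) = 894.2 kN.
Tension rupture (net): A_n = (185 − 2×24)×8 = 1096 mm² (U = 1.0, A_e = A_n). φR_n = 0.75 × 450 × 1096 = 369.9 kN.
Tension yield (gross): A_g = 185×8 = 1480 mm². φR_n = 0.90 × 345 × 1480 = 459.5 kN.
Governing: min(884.0, 894.2, 369.9, 459.5) = 369.9 kN → net-section rupture.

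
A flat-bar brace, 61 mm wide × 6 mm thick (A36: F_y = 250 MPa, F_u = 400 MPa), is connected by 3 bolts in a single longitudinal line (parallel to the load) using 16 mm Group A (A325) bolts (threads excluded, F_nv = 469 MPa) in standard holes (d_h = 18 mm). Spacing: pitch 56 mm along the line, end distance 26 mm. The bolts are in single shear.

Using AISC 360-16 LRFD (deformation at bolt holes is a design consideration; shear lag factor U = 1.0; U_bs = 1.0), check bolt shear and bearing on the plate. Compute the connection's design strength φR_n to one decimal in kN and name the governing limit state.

Bolt shear: A_b = π(16)²/4 = 201.06 mm². φR_n = 0.75 × 469 × 201.06 × 3 × 1 = 212.2 kN.
Bearing (6 mm plate, F_u = 400 MPa): end bolts L_c = 26 − 18/2 = 17, R_n = min(1.2×17×6×400, 2.4×16×6×400) = 48.96 kN/bolt; interior L_c = 56 − 18 = 38, R_n = 92.16 kN/bolt. φR_n = 0.75 × (1×48.96 + 2×92.16) = 175.0 kN.
Governing: min(212.2, 175.0) = 175.0 kN → bearing.

175.0 kN (bearing governs)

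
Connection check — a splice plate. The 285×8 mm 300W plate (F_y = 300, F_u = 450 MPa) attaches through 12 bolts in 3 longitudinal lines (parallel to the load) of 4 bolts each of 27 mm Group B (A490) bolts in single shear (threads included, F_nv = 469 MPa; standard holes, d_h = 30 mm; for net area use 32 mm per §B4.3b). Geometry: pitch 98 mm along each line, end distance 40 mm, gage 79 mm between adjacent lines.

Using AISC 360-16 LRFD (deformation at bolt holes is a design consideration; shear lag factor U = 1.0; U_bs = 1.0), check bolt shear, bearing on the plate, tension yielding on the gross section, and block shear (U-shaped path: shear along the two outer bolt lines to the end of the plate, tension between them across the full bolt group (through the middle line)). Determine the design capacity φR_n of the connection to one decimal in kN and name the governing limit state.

Bolt shear: A_b = π(27)²/4 = 572.56 mm². φR_n = 0.75 × 469 × 572.56 × 12 × 1 = 2416.8 kN.
Bearing (8 mm plate, F_u = 450 MPa): end bolts L_c = 40 − 30/2 = 25, R_n = min(1.2×25×8×450, 2.4×27×8×450) = 108 kN/bolt; interior L_c = 98 − 30 = 68, R_n = 233.28 kN/bolt. φR_n = 0.75 × (3×108 + 9×233.28) = 1817.6 kN.
Tension yield (gross): A_g = 285×8 = 2280 mm². φR_n = 0.90 × 300 × 2280 = 615.6 kN.
Block shear: shear path 2×[40+3×98] = 2×334 mm, A_gv = 5344, A_nv = 2×(334 − 3.5×32)×8 = 3552 mm²; tension across gage: (158 − 2×32)×8 = 752 mm². R_n = min(0.6×450×3552, 0.6×300×5344) + 1.0×450×752 = min(959.04, 961.92) + 338.4 = 1297.4 kN. φR_n = 0.75 × 1297.4 = 973.1 kN.
Governing: min(2416.8, 1817.6, 615.6, 973.1) = 615.6 kN → gross-section yield.

615.6 kN (gross-section yield governs)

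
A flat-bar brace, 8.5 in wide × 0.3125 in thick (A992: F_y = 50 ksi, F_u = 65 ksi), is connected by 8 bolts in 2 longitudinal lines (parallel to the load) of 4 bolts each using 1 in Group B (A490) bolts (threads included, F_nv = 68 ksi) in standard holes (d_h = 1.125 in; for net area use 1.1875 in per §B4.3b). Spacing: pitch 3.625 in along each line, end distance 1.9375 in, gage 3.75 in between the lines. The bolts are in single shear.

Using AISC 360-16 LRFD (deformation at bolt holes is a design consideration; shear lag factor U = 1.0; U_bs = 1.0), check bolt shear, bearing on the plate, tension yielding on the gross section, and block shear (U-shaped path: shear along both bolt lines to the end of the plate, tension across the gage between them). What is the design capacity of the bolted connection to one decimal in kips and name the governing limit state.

Bolt shear: A_b = π(1)²/4 = 0.7854 in². φR_n = 0.75 × 68 × 0.7854 × 8 × 1 = 320.4 kips.
Bearing (0.3125 in plate, F_u = 65 ksi): end bolts L_c = 1.9375 − 1.125/2 = 1.375, R_n = min(1.2×1.375×0.3125×65, 2.4×1×0.3125×65) = 33.516 kips/bolt; interior L_c = 3.625 − 1.125 = 2.5, R_n = 48.75 kips/bolt. φR_n = 0.75 × (2×33.516 + 6×48.75) = 269.6 kips.
Tension yield (gross): A_g = 8.5×0.3125 = 2.6563 in². φR_n = 0.90 × 50 × 2.6563 = 119.5 kips.
Block shear: shear path 2×[1.9375+3×3.625] = 2×12.8125 in, A_gv = 8.0078, A_nv = 2×(12.8125 − 3.5×1.1875)×0.3125 = 5.4102 in²; tension across gage: (3.75 − 1×1.1875)×0.3125 = 0.80078 in². R_n = min(0.6×65×5.4102, 0.6×50×8.0078) + 1.0×65×0.80078 = min(211, 240.23) + 52.051 = 263.05 kips. φR_n = 0.75 × 263.05 = 197.3 kips.
Governing: min(320.4, 269.6, 119.5, 197.3) = 119.5 kips → gross-section yield.

119.5 kips (gross-section yield governs)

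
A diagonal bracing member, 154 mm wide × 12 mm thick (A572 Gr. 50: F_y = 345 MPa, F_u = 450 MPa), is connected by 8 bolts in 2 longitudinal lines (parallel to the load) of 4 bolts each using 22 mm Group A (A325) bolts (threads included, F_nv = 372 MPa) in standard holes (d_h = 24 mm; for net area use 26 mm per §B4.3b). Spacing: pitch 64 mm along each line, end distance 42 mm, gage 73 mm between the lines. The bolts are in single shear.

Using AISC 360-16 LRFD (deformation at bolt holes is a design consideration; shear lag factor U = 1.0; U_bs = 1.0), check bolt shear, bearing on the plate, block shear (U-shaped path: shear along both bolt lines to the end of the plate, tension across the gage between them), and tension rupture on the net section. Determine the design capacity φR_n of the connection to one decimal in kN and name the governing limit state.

Bolt shear: A_b = π(22)²/4 = 380.13 mm². φR_n = 0.75 × 372 × 380.13 × 8 × 1 = 848.5 kN.
Bearing (12 mm plate, F_u = 450 MPa): end bolts L_c = 42 − 24/2 = 30, R_n = min(1.2×30×12×450, 2.4×22×12×450) = 194.4 kN/bolt; interior L_c = 64 − 24 = 40, R_n = 259.2 kN/bolt. φR_n = 0.75 × (2×194.4 + 6×259.2) = 1458.0 kN.
Block shear: shear path 2×[42+3×64] = 2×234 mm, A_gv = 5616, A_nv = 2×(234 − 3.5×26)×12 = 3432 mm²; tension across gage: (73 − 1×26)×12 = 564 mm². R_n = min(0.6×450×3432, 0.6×345×5616) + 1.0×450×564 = min(926.64, 1162.5) + 253.8 = 1180.4 kN. φR_n = 0.75 × 1180.4 = 885.3 kN.
Tension rupture (net): A_n = (154 − 2×26)×12 = 1224 mm² (U = 1.0, A_e = A_n). φR_n = 0.75 × 450 × 1224 = 413.1 kN.
Governing: min(848.5, 1458.0, 885.3, 413.1) = 413.1 kN → net-section rupture.

413.1 kN (net-section rupture governs)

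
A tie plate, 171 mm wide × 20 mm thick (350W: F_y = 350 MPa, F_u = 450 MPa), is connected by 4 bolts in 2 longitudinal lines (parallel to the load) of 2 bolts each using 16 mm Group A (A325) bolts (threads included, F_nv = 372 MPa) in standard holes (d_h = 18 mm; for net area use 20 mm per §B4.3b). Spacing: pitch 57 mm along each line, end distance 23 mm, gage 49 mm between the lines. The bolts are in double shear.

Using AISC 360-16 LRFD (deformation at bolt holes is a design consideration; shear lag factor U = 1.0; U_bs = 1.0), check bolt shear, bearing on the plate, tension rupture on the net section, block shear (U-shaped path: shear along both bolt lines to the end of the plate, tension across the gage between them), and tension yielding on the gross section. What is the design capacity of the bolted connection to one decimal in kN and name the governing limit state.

Bolt shear: A_b = π(16)²/4 = 201.06 mm². φR_n = 0.75 × 372 × 201.06 × 4 × 2 = 448.8 kN.
Bearing (20 mm plate, F_u = 450 MPa): end bolts L_c = 23 − 18/2 = 14, R_n = min(1.2×14×20×450, 2.4×16×20×450) = 151.2 kN/bolt; interior L_c = 57 − 18 = 39, R_n = 345.6 kN/bolt. φR_n = 0.75 × (2×151.2 + 2×345.6) = 745.2 kN.
Tension rupture (net): A_n = (171 − 2×20)×20 = 2620 mm² (U = 1.0, A_e = A_n). φR_n = 0.75 × 450 × 2620 = 884.3 kN.
Block shear: shear path 2×[23+1×57] = 2×80 mm, A_gv = 3200, A_nv = 2×(80 − 1.5×20)×20 = 2000 mm²; tension across gage: (49 − 1×20)×20 = 580 mm². R_n = min(0.6×450×2000, 0.6×350×3200) + 1.0×450×580 = min(540, 672) + 261 = 801 kN. φR_n = 0.75 × 801 = 600.8 kN.
Tension yield (gross): A_g = 171×20 = 3420 mm². φR_n = 0.90 × 350 × 3420 = 1077.3 kN.
Governing: min(448.8, 745.2, 884.3, 600.8, 1077.3) = 448.8 kN → bolt shear.

448.8 kN (bolt shear governs)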